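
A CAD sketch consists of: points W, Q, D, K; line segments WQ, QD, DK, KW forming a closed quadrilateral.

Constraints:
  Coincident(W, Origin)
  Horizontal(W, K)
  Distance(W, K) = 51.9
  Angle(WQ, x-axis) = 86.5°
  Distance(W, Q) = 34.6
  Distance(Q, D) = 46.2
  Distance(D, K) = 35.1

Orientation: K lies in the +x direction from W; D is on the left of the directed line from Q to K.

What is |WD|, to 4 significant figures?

59.61

W is at the origin; WK is horizontal with |WK| = 51.9 and K in +x, so K = (51.9, 0). WQ runs at 86.5° with |WQ| = 34.6, so Q = (2.112, 34.54). D is determined by |QD| = 46.2 and |DK| = 35.1 together: it lies at the intersection of circle(Q, 46.2) and circle(K, 35.1). With |QK| = 60.59, the foot of the radical line on QK is 37.74 from Q and the perpendicular offset is √(46.2² − 37.74²) = 26.64. Taking the left-of-QK solution: D = (48.31, 34.92).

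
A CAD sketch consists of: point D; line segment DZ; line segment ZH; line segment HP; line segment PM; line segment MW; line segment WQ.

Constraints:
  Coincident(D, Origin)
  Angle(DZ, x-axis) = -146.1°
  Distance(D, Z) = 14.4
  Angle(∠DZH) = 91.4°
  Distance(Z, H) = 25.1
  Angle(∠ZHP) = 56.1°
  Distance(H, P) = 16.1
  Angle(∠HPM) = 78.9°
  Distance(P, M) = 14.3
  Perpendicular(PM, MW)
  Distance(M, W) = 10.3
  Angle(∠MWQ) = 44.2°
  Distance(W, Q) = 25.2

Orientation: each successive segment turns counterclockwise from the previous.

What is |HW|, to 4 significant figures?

12.48

∠HPM = 78.9° gives PM at 167.5° from the x-axis; with |PM| = 14.3, M = (-5.981, -11.35). PM is perpendicular to MW, so MW runs at -102.5°; with |MW| = 10.3, W = (-8.211, -21.41). Then |HW| = |W − H| = 12.48.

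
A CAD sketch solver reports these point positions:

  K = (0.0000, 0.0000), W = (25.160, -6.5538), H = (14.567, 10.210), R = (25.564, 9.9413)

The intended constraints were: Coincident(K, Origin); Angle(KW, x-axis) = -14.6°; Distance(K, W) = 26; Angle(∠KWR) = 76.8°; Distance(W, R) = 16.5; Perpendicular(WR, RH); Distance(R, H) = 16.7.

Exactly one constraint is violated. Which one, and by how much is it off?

Distance(R, H) = 16.7 — off by 5.70.

K = (0.00, 0.00) ✓; KW at -14.60° ✓; |KW| = 26.00 ✓; ∠KWR = 76.80° ✓; |WR| = 16.50 ✓; ∠(WR, RH) = 90.00° ✓; |RH| = 11.00 ✗.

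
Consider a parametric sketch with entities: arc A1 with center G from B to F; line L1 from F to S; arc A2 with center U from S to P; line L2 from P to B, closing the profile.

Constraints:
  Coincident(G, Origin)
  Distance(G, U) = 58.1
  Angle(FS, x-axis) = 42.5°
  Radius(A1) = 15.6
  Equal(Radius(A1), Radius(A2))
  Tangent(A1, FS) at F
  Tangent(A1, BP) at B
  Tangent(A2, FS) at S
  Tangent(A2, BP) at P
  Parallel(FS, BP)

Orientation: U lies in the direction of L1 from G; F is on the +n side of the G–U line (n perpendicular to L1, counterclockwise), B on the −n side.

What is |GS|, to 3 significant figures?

60.2

Tangency of A1 to both parallel lines with radius 15.6 puts F and B at G ± 15.6·n: F = (-10.5, 11.5), B = (10.5, -11.5). Equal radii place S and P the same way about U: S = U + 15.6·n = (32.3, 50.8), P = U − 15.6·n = (53.4, 27.8). Then |GS| = |S − G| = 60.2.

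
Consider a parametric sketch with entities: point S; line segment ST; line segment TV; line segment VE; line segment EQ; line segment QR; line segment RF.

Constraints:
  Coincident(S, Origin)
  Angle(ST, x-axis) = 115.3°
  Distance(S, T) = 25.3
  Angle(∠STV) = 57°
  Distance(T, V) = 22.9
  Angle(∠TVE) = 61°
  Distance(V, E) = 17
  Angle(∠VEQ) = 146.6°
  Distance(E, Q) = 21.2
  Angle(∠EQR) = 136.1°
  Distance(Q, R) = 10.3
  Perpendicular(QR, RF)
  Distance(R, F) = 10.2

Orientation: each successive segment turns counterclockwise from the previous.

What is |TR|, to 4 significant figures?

25.92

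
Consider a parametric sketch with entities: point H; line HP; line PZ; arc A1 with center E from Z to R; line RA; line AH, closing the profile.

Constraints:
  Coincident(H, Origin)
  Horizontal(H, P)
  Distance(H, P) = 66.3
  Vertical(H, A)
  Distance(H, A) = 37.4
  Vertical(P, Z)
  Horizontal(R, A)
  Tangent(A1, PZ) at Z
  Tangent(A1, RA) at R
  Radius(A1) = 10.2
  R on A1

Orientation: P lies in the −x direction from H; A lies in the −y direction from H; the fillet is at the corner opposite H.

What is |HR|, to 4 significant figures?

67.42

H is at the origin; HP is horizontal with |HP| = 66.3 and P on the −x side, so P = (-66.30, 0.000). H and A share the same x with |HA| = 37.4 and A on the −y side, so A = (0.000, -37.40). The virtual corner opposite H is at (-66.30, -37.40). Tangency of A1 to PZ means the radius EZ is perpendicular to PZ and tangency of A1 to RA means the radius ER is perpendicular to RA, with radius 10.2, so the center E sits 10.2 in from both sides at E = (-56.10, -27.20). That places the tangent points at Z = (-66.30, -27.20) on PZ and R = (-56.10, -37.40) on RA. Then |HR| = |R − H| = 67.42.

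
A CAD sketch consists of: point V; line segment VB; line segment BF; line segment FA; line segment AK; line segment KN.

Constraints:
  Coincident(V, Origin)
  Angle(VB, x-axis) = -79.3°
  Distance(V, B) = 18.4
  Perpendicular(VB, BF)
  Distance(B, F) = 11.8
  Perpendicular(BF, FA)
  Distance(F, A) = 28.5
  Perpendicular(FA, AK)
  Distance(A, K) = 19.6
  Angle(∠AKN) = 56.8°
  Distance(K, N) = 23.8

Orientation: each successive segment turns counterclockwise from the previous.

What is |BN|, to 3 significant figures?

10.1

V is at the origin; VB runs at -79.3° with length 18.4, so B = (3.42, -18.1). VB ⟂ BF, so BF runs at 10.7°; with |BF| = 11.8, F = (15.0, -15.9). BF is perpendicular to FA, so FA runs at 101°; with |FA| = 28.5, A = (9.72, 12.1). FA ⟂ AK, so AK runs at -169°; with |AK| = 19.6, K = (-9.54, 8.48). ∠AKN = 56.8° gives KN at -46.1° from the x-axis; with |KN| = 23.8, N = (6.96, -8.67). Then |BN| = |N − B| = 10.1.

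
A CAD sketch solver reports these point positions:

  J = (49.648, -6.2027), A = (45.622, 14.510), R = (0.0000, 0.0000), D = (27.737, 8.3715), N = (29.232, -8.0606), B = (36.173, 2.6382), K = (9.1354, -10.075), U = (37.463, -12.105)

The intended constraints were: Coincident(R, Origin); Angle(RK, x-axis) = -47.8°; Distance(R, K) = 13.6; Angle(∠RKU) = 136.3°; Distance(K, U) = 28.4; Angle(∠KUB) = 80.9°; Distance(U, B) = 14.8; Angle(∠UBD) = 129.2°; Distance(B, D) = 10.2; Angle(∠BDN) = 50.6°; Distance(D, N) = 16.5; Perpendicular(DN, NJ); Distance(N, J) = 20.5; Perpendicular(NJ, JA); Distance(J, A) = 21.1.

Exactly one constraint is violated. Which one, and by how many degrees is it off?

Perpendicular(NJ, JA) — off by 5.80°.

R = (0.00, 0.00) ✓; RK at -47.80° ✓; |RK| = 13.60 ✓; ∠RKU = 136.3° ✓; |KU| = 28.40 ✓; ∠KUB = 80.90° ✓; |UB| = 14.80 ✓; ∠UBD = 129.2° ✓; |BD| = 10.20 ✓; ∠BDN = 50.60° ✓; |DN| = 16.50 ✓; ∠(DN, NJ) = 90.00° ✓; |NJ| = 20.50 ✓; ∠(NJ, JA) = 95.80° ✗; |JA| = 21.10 ✓.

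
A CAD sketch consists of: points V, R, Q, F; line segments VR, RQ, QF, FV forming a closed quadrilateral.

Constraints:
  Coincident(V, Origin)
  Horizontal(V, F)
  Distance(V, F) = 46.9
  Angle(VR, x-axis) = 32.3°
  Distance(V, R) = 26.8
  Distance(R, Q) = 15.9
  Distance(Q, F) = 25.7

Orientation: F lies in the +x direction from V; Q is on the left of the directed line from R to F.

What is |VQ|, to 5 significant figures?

42.696

V is at the origin; V and F share the same y with |VF| = 46.9 and F in +x, so F = (46.9, 0). VR runs at 32.3° with |VR| = 26.8, so R = (22.653, 14.321). Q is determined by |RQ| = 15.9 and |QF| = 25.7 together: it lies at the intersection of circle(R, 15.9) and circle(F, 25.7). With |RF| = 28.160, the foot of the radical line on RF is 6.8415 from R and the perpendicular offset is √(15.9² − 6.8415²) = 14.353. Taking the left-of-RF solution: Q = (35.843, 23.200).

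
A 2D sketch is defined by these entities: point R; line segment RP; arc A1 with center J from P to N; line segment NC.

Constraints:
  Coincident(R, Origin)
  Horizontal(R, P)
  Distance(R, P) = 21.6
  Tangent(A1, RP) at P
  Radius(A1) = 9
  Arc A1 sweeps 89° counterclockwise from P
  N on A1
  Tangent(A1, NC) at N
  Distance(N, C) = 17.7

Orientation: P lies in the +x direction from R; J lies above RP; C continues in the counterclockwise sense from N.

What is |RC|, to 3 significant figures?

40.7

R is at the origin; RP is horizontal with |RP| = 21.6 and P on the +x side, so P = (21.6, 0.00). A1 meets RP tangentially, so JP is at right angles to RP, so J = P + (0, 9) = (21.6, 9.00). On A1, P sits at bearing -90° from J; an 89° counterclockwise sweep puts N at bearing -1°, so N = J + 9.0·(cos -1°, sin -1°) = (30.6, 8.84). A1 meets NC tangentially, so JN is at right angles to NC, so NC runs along (−sin -1°, cos -1°); with |NC| = 17.7, C = (30.9, 26.5). Then |RC| = |C − R| = 40.7.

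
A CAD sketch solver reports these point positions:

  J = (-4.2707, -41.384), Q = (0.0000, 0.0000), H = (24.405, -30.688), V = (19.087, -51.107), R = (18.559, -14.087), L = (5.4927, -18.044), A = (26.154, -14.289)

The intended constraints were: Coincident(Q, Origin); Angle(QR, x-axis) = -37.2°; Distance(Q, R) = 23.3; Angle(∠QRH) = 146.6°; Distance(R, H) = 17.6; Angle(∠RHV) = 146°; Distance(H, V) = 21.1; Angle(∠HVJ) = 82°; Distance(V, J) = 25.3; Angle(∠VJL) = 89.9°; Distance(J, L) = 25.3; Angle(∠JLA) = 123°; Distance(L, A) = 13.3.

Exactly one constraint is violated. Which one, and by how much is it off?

Distance(L, A) = 13.3 — off by 7.70.

Q = (0.00, 0.00) ✓; QR at -37.20° ✓; |QR| = 23.30 ✓; ∠QRH = 146.6° ✓; |RH| = 17.60 ✓; ∠RHV = 146.0° ✓; |HV| = 21.10 ✓; ∠HVJ = 82.00° ✓; |VJ| = 25.30 ✓; ∠VJL = 89.90° ✓; |JL| = 25.30 ✓; ∠JLA = 123.0° ✓; |LA| = 21.00 ✗.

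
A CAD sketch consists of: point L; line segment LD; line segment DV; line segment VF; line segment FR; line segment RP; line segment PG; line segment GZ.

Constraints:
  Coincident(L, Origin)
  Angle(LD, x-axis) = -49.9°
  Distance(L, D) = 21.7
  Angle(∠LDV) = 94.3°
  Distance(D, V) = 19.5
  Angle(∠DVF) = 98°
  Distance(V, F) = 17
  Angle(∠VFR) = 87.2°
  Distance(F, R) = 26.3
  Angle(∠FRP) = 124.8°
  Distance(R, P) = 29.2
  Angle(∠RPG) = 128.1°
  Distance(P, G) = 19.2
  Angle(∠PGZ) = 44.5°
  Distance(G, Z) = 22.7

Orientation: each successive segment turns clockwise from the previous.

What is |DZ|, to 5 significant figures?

7.4573

L is at the origin; LD runs at -49.9° with length 21.7, so D = (13.977, -16.599). ∠LDV = 94.3° gives DV at -135.60° from the x-axis; with |DV| = 19.5, V = (0.045266, -30.242). ∠DVF = 98.0° gives VF at 142.40° from the x-axis; with |VF| = 17.0, F = (-13.424, -19.870). ∠VFR = 87.2° gives FR at 49.600° from the x-axis; with |FR| = 26.3, R = (3.6219, 0.15870). ∠FRP = 124.8° gives RP at -5.6000° from the x-axis; with |RP| = 29.2, P = (32.683, -2.6907). ∠RPG = 128.1° gives PG at -57.500° from the x-axis; with |PG| = 19.2, G = (42.999, -18.884). ∠PGZ = 44.5° gives GZ at 167.00° from the x-axis; with |GZ| = 22.7, Z = (20.880, -13.777). Then |DZ| = |Z − D| = 7.4573.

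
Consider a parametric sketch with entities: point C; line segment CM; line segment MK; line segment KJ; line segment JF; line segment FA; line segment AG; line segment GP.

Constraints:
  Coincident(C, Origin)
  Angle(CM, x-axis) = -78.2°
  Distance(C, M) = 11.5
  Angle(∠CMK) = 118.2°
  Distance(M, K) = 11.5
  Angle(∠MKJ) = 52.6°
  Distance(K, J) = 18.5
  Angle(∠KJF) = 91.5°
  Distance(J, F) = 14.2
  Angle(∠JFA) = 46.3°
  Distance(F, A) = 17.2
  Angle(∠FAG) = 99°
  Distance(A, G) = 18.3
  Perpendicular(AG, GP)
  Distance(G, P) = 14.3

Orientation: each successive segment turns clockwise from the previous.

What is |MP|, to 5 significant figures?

25.335

∠FAG = 99.0° gives AG at 149.40° from the x-axis; with |AG| = 18.3, G = (-19.849, -3.0902). AG ⟂ GP, so GP runs at 59.400°; with |GP| = 14.3, P = (-12.569, 9.2184). Then |MP| = |P − M| = 25.335.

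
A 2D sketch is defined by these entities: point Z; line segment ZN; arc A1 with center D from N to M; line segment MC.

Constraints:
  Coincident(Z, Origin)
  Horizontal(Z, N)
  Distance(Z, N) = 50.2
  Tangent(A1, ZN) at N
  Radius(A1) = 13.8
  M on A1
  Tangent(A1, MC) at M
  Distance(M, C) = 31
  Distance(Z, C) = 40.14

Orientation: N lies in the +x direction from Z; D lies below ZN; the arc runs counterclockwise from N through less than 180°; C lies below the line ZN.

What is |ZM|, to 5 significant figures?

38.945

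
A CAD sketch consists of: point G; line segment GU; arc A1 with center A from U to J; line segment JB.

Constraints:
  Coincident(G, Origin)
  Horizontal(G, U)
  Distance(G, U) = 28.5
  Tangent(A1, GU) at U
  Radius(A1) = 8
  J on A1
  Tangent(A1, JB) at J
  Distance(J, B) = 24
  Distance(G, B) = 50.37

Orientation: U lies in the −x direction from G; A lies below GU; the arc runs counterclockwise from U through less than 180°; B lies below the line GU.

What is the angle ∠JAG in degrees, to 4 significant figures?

155.5°

G is at the origin; G and U share the same y with |GU| = 28.5 and U on the −x side, so U = (-28.50, 0.000). A1 meets GU tangentially, so AU is at right angles to GU, so A = U + (0, -8) = (-28.50, -8.000). Since AJ ⟂ JB (tangency), |AB| = √(8.0² + 24.0²) = 25.30 regardless of where J sits on A1. So B lies on both circle(G, 50.37) and circle(A, 25.30); the below-GU intersection is B = (-40.10, -30.48). J is the foot of the tangent from B: J = (-36.40, -6.768).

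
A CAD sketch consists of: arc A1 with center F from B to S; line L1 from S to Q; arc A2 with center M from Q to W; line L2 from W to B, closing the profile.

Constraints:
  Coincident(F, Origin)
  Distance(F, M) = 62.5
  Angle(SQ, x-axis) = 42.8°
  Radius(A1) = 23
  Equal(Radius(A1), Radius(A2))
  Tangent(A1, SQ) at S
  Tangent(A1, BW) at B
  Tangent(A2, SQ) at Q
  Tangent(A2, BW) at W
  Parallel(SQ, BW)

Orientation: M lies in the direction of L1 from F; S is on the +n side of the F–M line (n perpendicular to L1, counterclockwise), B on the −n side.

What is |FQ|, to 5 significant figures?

66.598

Tangency of A1 to both parallel lines with radius 23.0 puts S and B at F ± 23.0·n: S = (-15.627, 16.876), B = (15.627, -16.876). Equal radii place Q and W the same way about M: Q = M + 23.0·n = (30.231, 59.341), W = M − 23.0·n = (61.485, 25.589). Then |FQ| = |Q − F| = 66.598.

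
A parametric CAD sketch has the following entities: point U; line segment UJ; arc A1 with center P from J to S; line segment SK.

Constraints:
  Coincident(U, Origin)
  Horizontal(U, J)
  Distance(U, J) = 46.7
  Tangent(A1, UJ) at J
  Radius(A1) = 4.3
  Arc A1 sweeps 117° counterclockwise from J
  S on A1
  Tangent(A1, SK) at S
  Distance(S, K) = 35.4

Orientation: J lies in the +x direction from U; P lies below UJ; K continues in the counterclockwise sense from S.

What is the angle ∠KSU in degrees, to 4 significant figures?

125.3°

U is at the origin; UJ is horizontal with |UJ| = 46.7 and J on the +x side, so J = (46.70, 0.000). A1 meets UJ tangentially, so PJ is at right angles to UJ, so P = J + (0, -4.3) = (46.70, -4.300). On A1, J sits at bearing 90° from P; a 117° counterclockwise sweep puts S at bearing 207°, so S = P + 4.3·(cos 207°, sin 207°) = (42.87, -6.252). The tangent condition forces PS to be normal to SK, so SK runs along (−sin 207°, cos 207°); with |SK| = 35.4, K = (58.94, -37.79). Then cos ∠KSU = SK·SU / (|SK||SU|), giving 125.3°.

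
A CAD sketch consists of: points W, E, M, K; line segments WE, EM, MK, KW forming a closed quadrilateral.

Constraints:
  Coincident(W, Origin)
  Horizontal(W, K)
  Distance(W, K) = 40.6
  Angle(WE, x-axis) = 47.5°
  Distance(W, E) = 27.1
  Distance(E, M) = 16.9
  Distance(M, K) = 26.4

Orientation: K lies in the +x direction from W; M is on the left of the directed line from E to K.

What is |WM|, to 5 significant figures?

42.764

Checks: |EM| = 16.90 ✓; |MK| = 26.40 ✓.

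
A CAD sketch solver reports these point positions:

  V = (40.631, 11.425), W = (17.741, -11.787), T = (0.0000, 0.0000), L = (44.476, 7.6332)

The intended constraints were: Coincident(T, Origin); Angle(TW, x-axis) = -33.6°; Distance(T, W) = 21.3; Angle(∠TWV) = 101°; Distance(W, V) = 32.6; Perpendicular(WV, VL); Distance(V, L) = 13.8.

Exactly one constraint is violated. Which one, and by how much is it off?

Distance(V, L) = 13.8 — off by 8.40.

T = (0.00, 0.00) ✓; TW at -33.60° ✓; |TW| = 21.30 ✓; ∠TWV = 101.0° ✓; |WV| = 32.60 ✓; ∠(WV, VL) = 90.00° ✓; |VL| = 5.400 ✗.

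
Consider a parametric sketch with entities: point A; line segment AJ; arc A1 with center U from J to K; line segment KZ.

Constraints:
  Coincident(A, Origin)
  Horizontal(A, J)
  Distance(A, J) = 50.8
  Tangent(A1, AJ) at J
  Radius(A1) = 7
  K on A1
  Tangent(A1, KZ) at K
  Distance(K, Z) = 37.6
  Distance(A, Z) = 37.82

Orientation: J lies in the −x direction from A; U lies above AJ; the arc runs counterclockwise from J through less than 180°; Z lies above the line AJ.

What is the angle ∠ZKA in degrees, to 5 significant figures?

53.107°

A is at the origin; AJ is horizontal with |AJ| = 50.8 and J on the −x side, so J = (-50.800, 0.0000). Tangency of A1 to AJ means the radius UJ is perpendicular to AJ, so U = J + (0, 7) = (-50.800, 7.0000). Since UK ⟂ KZ (tangency), |UZ| = √(7.0² + 37.6²) = 38.246 regardless of where K sits on A1. So Z lies on both circle(A, 37.82) and circle(U, 38.246); the above-AJ intersection is Z = (-21.253, 31.284). K is the foot of the tangent from Z: K = (-45.441, 2.4969).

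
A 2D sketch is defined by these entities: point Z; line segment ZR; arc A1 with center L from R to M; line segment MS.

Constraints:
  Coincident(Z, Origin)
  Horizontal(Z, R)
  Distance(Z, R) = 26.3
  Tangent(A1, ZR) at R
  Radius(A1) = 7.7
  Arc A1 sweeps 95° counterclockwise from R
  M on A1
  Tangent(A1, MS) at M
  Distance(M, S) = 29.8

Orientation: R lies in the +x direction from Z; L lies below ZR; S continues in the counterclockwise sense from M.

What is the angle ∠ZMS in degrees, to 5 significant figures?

119.20°

Z is at the origin; ZR is horizontal with |ZR| = 26.3 and R on the +x side, so R = (26.300, 0.0000). Since A1 is tangent to ZR there, LR ⟂ ZR, so L = R + (0, -7.7) = (26.300, -7.7000). On A1, R sits at bearing 90° from L; a 95° counterclockwise sweep puts M at bearing 185°, so M = L + 7.7·(cos 185°, sin 185°) = (18.629, -8.3711). Since A1 is tangent to MS there, LM ⟂ MS, so MS runs along (−sin 185°, cos 185°); with |MS| = 29.8, S = (21.227, -38.058). Then cos ∠ZMS = MZ·MS / (|MZ||MS|), giving 119.20°.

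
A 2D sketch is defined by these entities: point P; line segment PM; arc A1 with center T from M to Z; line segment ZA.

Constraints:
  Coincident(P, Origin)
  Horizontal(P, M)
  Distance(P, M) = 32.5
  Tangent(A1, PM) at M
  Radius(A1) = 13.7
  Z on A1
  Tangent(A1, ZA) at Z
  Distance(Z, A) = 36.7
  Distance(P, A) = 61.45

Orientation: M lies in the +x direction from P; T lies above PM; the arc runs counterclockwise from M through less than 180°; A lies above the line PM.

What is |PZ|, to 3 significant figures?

49.0

Checks: ∠(TM, MP) = 90.00° ✓; |TM| = 13.70 ✓; |TZ| = 13.70 ✓; ∠(TZ, ZA) = 90.00° ✓; |ZA| = 36.70 ✓; |PA| = 61.45 ✓.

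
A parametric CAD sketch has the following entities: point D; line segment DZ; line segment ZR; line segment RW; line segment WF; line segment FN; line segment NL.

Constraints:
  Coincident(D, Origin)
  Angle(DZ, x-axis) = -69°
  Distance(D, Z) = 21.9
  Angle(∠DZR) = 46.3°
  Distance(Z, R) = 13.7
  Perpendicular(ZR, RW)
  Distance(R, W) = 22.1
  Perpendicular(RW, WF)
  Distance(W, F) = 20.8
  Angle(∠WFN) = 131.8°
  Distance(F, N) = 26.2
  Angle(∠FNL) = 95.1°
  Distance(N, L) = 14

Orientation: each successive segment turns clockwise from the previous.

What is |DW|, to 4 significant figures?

6.428

∠DZR = 46.3° gives ZR at 157.3° from the x-axis; with |ZR| = 13.7, R = (-4.791, -15.16). The perpendicularity gives RW at right angles to ZR, so RW runs at 67.30°; with |RW| = 22.1, W = (3.738, 5.230). Then |DW| = |W − D| = 6.428.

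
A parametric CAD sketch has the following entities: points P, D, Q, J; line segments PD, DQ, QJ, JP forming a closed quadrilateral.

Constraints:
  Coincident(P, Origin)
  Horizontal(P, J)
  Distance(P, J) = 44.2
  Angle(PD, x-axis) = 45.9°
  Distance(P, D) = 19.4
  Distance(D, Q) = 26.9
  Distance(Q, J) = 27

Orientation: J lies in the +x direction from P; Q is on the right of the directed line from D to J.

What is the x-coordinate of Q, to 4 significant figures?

20.09

P is at the origin; P and J share the same y with |PJ| = 44.2 and J in +x, so J = (44.2, 0). PD runs at 45.9° with |PD| = 19.4, so D = (13.50, 13.93). Q is determined by |DQ| = 26.9 and |QJ| = 27.0 together: it lies at the intersection of circle(D, 26.9) and circle(J, 27.0). With |DJ| = 33.71, the foot of the radical line on DJ is 16.78 from D and the perpendicular offset is √(26.9² − 16.78²) = 21.03. Taking the right-of-DJ solution: Q = (20.09, -12.15).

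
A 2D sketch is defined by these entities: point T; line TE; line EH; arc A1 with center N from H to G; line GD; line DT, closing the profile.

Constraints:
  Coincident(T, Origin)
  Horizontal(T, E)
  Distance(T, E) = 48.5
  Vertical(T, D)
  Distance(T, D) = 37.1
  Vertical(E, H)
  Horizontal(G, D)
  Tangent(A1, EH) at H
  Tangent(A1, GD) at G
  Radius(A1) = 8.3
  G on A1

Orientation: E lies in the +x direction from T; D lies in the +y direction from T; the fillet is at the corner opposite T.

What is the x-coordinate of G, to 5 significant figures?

40.200

T is at the origin; TE is horizontal with |TE| = 48.5 and E on the +x side, so E = (48.500, 0.0000). T and D share the same x with |TD| = 37.1 and D on the +y side, so D = (0.0000, 37.100). The virtual corner opposite T is at (48.500, 37.100). Since A1 is tangent to EH there, NH ⟂ EH and A1 meets GD tangentially, so NG is at right angles to GD, with radius 8.3, so the center N sits 8.3 in from both sides at N = (40.200, 28.800). That places the tangent points at H = (48.500, 28.800) on EH and G = (40.200, 37.100) on GD. So G.x = 40.200.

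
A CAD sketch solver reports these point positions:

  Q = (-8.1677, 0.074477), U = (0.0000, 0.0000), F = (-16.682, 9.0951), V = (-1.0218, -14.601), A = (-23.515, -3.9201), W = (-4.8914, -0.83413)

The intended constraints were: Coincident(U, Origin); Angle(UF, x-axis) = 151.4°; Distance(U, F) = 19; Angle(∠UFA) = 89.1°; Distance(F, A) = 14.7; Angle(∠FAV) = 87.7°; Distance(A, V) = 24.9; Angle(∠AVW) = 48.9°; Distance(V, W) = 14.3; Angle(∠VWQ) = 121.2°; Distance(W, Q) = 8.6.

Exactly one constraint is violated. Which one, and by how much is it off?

Distance(W, Q) = 8.6 — off by 5.20.

U = (0.00, 0.00) ✓; UF at 151.4° ✓; |UF| = 19.00 ✓; ∠UFA = 89.10° ✓; |FA| = 14.70 ✓; ∠FAV = 87.70° ✓; |AV| = 24.90 ✓; ∠AVW = 48.90° ✓; |VW| = 14.30 ✓; ∠VWQ = 121.2° ✓; |WQ| = 3.400 ✗.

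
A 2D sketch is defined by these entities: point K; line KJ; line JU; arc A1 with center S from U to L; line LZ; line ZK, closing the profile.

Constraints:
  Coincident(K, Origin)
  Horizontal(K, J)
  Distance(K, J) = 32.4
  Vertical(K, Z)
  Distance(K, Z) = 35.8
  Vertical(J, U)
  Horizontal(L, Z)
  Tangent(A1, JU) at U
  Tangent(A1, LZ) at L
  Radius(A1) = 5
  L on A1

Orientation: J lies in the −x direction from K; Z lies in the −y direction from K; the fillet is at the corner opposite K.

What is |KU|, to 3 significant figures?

44.7

K is at the origin; K and J share the same y with |KJ| = 32.4 and J on the −x side, so J = (-32.4, 0.00). K and Z share the same x with |KZ| = 35.8 and Z on the −y side, so Z = (0.00, -35.8). The virtual corner opposite K is at (-32.4, -35.8). Since A1 is tangent to JU there, SU ⟂ JU and the tangent condition forces SL to be normal to LZ, with radius 5.0, so the center S sits 5.0 in from both sides at S = (-27.4, -30.8). That places the tangent points at U = (-32.4, -30.8) on JU and L = (-27.4, -35.8) on LZ. Then |KU| = |U − K| = 44.7.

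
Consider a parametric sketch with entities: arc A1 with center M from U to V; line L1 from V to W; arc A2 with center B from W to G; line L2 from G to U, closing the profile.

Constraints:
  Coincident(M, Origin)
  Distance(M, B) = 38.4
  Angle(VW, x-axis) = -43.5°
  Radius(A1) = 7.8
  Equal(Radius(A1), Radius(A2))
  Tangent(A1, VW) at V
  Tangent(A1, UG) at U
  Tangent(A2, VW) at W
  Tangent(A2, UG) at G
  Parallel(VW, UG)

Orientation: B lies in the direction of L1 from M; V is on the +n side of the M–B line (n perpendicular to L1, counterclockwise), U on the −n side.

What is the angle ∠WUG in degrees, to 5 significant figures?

22.109°

Tangency of A1 to both parallel lines with radius 7.8 puts V and U at M ± 7.8·n: V = (5.3692, 5.6579), U = (-5.3692, -5.6579). Equal radii place W and G the same way about B: W = B + 7.8·n = (33.224, -20.775), G = B − 7.8·n = (22.485, -32.091). Then cos ∠WUG = UW·UG / (|UW||UG|), giving 22.109°.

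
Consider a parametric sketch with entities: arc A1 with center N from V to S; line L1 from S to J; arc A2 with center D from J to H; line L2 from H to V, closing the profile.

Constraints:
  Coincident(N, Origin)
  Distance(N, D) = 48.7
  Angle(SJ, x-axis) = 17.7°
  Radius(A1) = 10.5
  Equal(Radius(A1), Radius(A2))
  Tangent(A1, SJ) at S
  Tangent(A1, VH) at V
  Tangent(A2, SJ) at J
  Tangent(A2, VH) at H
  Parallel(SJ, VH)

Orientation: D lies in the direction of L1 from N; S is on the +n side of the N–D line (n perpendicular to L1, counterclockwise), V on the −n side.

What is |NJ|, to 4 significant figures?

49.82

The slot axis is L1's direction at 17.7°, so u = (cos 17.7°, sin 17.7°) = (0.9527, 0.3040) and n = (−sin 17.7°, cos 17.7°) = (-0.3040, 0.9527). N is at the origin and D lies 48.7 along u from N, so D = 48.7·u = (46.39, 14.81). Tangency of A1 to both parallel lines with radius 10.5 puts S and V at N ± 10.5·n: S = (-3.192, 10.00), V = (3.192, -10.00). Equal radii place J and H the same way about D: J = D + 10.5·n = (43.20, 24.81), H = D − 10.5·n = (49.59, 4.803). Then |NJ| = |J − N| = 49.82.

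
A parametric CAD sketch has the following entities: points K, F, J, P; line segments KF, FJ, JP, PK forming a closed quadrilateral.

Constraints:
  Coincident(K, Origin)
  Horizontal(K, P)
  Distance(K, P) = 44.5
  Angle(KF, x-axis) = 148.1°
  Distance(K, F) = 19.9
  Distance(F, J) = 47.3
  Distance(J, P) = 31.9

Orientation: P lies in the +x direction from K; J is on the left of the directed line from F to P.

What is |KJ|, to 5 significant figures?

38.480

K is at the origin; KP is horizontal with |KP| = 44.5 and P in +x, so P = (44.5, 0). KF runs at 148.1° with |KF| = 19.9, so F = (-16.895, 10.516). J is determined by |FJ| = 47.3 and |JP| = 31.9 together: it lies at the intersection of circle(F, 47.3) and circle(P, 31.9). With |FP| = 62.289, the foot of the radical line on FP is 40.935 from F and the perpendicular offset is √(47.3² − 40.935²) = 23.699. Taking the left-of-FP solution: J = (27.454, 26.964).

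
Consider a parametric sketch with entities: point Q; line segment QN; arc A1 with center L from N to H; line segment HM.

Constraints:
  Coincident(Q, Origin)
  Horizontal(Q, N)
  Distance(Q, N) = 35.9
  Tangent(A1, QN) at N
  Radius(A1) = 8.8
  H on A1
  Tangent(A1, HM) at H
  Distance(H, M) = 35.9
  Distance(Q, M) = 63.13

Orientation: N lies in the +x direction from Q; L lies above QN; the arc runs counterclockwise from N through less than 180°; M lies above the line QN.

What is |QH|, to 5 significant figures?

45.565

Q is at the origin; QN is horizontal with |QN| = 35.9 and N on the +x side, so N = (35.900, 0.0000). Tangency of A1 to QN means the radius LN is perpendicular to QN, so L = N + (0, 8.8) = (35.900, 8.8000). Since LH ⟂ HM (tangency), |LM| = √(8.8² + 35.9²) = 36.963 regardless of where H sits on A1. So M lies on both circle(Q, 63.13) and circle(L, 36.963); the above-QN intersection is M = (44.540, 44.739). H is the foot of the tangent from M: H = (44.700, 8.8391).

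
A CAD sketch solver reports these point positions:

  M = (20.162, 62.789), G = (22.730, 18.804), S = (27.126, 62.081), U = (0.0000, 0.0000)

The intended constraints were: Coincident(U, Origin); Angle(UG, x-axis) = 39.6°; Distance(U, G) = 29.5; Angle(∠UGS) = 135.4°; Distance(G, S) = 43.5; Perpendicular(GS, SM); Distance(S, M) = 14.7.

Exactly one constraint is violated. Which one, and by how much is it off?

Distance(S, M) = 14.7 — off by 7.70.

U = (0.00, 0.00) ✓; UG at 39.60° ✓; |UG| = 29.50 ✓; ∠UGS = 135.4° ✓; |GS| = 43.50 ✓; ∠(GS, SM) = 90.00° ✓; |SM| = 7.000 ✗.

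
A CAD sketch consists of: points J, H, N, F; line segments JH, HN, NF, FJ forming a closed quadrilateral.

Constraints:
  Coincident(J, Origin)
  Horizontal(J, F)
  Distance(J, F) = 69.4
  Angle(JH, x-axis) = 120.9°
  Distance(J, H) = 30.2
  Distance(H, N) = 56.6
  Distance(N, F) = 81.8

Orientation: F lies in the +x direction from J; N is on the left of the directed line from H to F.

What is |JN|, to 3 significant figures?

71.2

J is at the origin; J and F share the same y with |JF| = 69.4 and F in +x, so F = (69.4, 0). JH runs at 120.9° with |JH| = 30.2, so H = (-15.5, 25.9). N is determined by |HN| = 56.6 and |NF| = 81.8 together: it lies at the intersection of circle(H, 56.6) and circle(F, 81.8). With |HF| = 88.8, the foot of the radical line on HF is 24.7 from H and the perpendicular offset is √(56.6² − 24.7²) = 50.9. Taking the left-of-HF solution: N = (23.0, 67.4).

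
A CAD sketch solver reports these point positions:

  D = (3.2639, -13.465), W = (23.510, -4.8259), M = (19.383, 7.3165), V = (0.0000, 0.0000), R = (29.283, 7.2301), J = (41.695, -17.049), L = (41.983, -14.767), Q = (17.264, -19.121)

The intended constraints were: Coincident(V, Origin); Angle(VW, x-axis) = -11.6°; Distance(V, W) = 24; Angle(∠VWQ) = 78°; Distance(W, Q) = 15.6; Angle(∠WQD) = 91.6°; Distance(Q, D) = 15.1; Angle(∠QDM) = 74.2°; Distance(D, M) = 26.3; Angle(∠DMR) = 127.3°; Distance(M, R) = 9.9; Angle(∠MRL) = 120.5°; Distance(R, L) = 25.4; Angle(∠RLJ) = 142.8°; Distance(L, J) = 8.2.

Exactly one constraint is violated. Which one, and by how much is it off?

Distance(L, J) = 8.2 — off by 5.90.

V = (0.00, 0.00) ✓; VW at -11.60° ✓; |VW| = 24.00 ✓; ∠VWQ = 78.00° ✓; |WQ| = 15.60 ✓; ∠WQD = 91.60° ✓; |QD| = 15.10 ✓; ∠QDM = 74.20° ✓; |DM| = 26.30 ✓; ∠DMR = 127.3° ✓; |MR| = 9.900 ✓; ∠MRL = 120.5° ✓; |RL| = 25.40 ✓; ∠RLJ = 142.8° ✓; |LJ| = 2.300 ✗.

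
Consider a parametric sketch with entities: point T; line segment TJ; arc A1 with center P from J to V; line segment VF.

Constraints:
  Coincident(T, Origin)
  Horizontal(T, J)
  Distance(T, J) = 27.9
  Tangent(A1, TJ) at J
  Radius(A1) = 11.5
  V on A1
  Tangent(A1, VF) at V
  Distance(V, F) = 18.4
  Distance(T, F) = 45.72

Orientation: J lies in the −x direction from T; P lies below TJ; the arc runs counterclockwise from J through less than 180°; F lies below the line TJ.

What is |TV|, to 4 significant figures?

41.68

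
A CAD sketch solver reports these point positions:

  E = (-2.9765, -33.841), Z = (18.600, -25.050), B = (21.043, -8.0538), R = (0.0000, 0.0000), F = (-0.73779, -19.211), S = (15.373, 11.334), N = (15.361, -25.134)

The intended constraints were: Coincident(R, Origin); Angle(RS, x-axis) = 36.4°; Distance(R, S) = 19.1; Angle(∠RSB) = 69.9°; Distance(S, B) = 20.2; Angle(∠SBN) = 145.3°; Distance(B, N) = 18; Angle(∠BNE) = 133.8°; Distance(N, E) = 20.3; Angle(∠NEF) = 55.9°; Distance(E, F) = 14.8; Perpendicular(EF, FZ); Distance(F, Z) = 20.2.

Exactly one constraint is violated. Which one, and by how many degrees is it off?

Perpendicular(EF, FZ) — off by 8.10°.

R = (0.00, 0.00) ✓; RS at 36.40° ✓; |RS| = 19.10 ✓; ∠RSB = 69.90° ✓; |SB| = 20.20 ✓; ∠SBN = 145.3° ✓; |BN| = 18.00 ✓; ∠BNE = 133.8° ✓; |NE| = 20.30 ✓; ∠NEF = 55.90° ✓; |EF| = 14.80 ✓; ∠(EF, FZ) = 98.10° ✗; |FZ| = 20.20 ✓.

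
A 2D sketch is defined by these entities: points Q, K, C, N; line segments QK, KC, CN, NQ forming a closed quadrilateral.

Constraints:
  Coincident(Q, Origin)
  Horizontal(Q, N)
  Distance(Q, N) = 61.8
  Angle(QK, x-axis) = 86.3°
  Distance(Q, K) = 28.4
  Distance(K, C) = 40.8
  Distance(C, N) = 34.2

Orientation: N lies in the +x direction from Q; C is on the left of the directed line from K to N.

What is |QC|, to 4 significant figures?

51.18

Checks: Q = (0.00, 0.00) ✓; |KC| = 40.80 ✓; |CN| = 34.20 ✓.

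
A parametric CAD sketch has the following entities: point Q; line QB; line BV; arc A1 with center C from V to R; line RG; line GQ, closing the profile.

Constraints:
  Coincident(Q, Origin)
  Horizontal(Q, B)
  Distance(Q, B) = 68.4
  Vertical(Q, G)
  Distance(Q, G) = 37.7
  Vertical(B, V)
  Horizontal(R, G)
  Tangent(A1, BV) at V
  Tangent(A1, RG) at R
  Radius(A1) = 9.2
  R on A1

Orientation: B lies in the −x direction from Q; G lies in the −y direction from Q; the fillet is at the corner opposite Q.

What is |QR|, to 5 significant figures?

70.185

The virtual corner opposite Q is at (-68.400, -37.700). Since A1 is tangent to BV there, CV ⟂ BV and tangency of A1 to RG means the radius CR is perpendicular to RG, with radius 9.2, so the center C sits 9.2 in from both sides at C = (-59.200, -28.500). That places the tangent points at V = (-68.400, -28.500) on BV and R = (-59.200, -37.700) on RG. Then |QR| = |R − Q| = 70.185.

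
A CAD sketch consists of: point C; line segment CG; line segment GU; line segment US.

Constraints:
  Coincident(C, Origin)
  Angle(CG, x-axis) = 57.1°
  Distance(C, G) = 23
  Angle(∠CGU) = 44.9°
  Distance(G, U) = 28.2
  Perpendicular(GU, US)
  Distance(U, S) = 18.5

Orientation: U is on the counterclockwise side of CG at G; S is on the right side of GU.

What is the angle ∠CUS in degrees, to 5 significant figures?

143.74°

C is at the origin; CG runs at 57.1° with length 23.0, so G = 23.0·(cos 57.1°, sin 57.1°) = (12.493, 19.311). ∠CGU = 44.9°, so GU runs at 57.1° + (180° − 44.9°) = 192.20° from the x-axis; with |GU| = 28.2, U = G + 28.2·(cos 192.20°, sin 192.20°) = (-15.070, 13.352). The perpendicularity gives US at right angles to GU; with |US| = 18.5 on the right of GU, S = U + 18.5·(-0.21132, 0.97742) = (-18.980, 31.434). Then cos ∠CUS = UC·US / (|UC||US|), giving 143.74°.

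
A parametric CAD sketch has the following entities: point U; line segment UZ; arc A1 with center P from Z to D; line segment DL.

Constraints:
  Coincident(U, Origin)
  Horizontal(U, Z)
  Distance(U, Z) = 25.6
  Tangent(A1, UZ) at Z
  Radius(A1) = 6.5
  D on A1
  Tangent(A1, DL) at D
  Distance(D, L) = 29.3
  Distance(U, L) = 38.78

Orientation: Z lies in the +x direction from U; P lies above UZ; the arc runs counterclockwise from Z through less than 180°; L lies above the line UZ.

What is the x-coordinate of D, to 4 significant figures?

31.22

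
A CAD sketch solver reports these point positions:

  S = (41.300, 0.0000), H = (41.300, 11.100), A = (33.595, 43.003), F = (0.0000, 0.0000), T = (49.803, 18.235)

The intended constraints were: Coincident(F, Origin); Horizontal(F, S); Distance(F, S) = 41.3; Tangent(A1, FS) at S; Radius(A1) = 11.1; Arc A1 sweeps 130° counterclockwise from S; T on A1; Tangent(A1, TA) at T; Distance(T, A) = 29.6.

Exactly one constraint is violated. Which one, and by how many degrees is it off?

Tangent(A1, TA) at T — off by 6.80°.

F = (0.00, 0.00) ✓; F.y = 0.00, S.y = 0.00 ✓; |FS| = 41.30 ✓; ∠(HS, SF) = 90.00° ✓; |HS| = 11.10 ✓; bearing(H→T) − bearing(H→S) = 130.0° ✓; |HT| = 11.10 ✓; ∠(HT, TA) = 96.80° ✗; |TA| = 29.60 ✓.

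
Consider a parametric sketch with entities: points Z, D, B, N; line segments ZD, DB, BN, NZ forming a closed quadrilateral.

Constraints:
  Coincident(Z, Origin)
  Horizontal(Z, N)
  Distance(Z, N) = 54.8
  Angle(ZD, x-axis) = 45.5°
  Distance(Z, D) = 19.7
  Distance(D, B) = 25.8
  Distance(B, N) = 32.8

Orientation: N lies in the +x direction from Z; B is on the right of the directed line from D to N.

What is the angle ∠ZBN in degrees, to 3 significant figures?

140°

Z is at the origin; Z and N share the same y with |ZN| = 54.8 and N in +x, so N = (54.8, 0). ZD runs at 45.5° with |ZD| = 19.7, so D = (13.8, 14.1). B is determined by |DB| = 25.8 and |BN| = 32.8 together: it lies at the intersection of circle(D, 25.8) and circle(N, 32.8). With |DN| = 43.3, the foot of the radical line on DN is 16.9 from D and the perpendicular offset is √(25.8² − 16.9²) = 19.5. Taking the right-of-DN solution: B = (23.5, -9.85).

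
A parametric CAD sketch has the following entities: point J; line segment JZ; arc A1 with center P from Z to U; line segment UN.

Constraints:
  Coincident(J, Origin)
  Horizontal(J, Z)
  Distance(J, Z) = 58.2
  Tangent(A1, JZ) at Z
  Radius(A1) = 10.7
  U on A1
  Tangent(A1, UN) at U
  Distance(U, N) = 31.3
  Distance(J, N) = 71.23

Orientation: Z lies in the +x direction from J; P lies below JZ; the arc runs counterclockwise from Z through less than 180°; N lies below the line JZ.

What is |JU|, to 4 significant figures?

49.77

Checks: |PU| = 10.70 ✓; ∠(PU, UN) = 90.00° ✓; |UN| = 31.30 ✓; |JN| = 71.23 ✓.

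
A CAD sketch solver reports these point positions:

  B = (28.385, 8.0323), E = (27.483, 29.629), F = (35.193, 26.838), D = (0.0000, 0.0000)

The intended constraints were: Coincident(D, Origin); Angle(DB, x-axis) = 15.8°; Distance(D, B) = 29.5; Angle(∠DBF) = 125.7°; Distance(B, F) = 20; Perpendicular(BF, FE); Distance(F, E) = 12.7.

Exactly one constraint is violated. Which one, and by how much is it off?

Distance(F, E) = 12.7 — off by 4.50.

D = (0.00, 0.00) ✓; DB at 15.80° ✓; |DB| = 29.50 ✓; ∠DBF = 125.7° ✓; |BF| = 20.00 ✓; ∠(BF, FE) = 90.00° ✓; |FE| = 8.200 ✗.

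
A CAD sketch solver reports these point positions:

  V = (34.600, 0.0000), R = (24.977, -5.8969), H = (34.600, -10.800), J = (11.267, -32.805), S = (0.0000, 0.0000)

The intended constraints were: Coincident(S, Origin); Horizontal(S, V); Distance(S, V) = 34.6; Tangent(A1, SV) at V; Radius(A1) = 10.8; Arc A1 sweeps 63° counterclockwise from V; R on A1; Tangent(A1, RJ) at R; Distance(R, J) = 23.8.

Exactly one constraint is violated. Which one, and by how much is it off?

Distance(R, J) = 23.8 — off by 6.40.

S = (0.00, 0.00) ✓; S.y = 0.00, V.y = 0.00 ✓; |SV| = 34.60 ✓; ∠(HV, VS) = 90.00° ✓; |HV| = 10.80 ✓; bearing(H→R) − bearing(H→V) = 63.00° ✓; |HR| = 10.80 ✓; ∠(HR, RJ) = 90.00° ✓; |RJ| = 30.20 ✗.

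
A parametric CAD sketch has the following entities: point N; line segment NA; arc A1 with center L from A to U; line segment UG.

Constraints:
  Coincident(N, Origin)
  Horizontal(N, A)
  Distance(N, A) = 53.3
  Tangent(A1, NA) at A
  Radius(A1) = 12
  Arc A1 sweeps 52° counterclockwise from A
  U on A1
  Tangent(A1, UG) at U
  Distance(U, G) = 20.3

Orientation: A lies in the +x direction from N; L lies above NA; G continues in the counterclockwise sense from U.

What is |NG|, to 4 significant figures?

78.02

N is at the origin; NA is horizontal with |NA| = 53.3 and A on the +x side, so A = (53.30, 0.000). A1 meets NA tangentially, so LA is at right angles to NA, so L = A + (0, 12) = (53.30, 12.00). On A1, A sits at bearing -90° from L; a 52° counterclockwise sweep puts U at bearing -38°, so U = L + 12.0·(cos -38°, sin -38°) = (62.76, 4.612). Since A1 is tangent to UG there, LU ⟂ UG, so UG runs along (−sin -38°, cos -38°); with |UG| = 20.3, G = (75.25, 20.61). Then |NG| = |G − N| = 78.02.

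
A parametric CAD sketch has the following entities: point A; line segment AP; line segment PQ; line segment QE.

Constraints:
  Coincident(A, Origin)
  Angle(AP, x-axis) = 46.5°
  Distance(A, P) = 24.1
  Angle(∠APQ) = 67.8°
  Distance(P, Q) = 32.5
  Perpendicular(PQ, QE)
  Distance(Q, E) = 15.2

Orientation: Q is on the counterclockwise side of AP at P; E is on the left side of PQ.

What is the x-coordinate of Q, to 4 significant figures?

-13.69

A is at the origin; AP runs at 46.5° with length 24.1, so P = 24.1·(cos 46.5°, sin 46.5°) = (16.59, 17.48). ∠APQ = 67.8°, so PQ runs at 46.5° + (180° − 67.8°) = 158.7° from the x-axis; with |PQ| = 32.5, Q = P + 32.5·(cos 158.7°, sin 158.7°) = (-13.69, 29.29). So Q.x = -13.69.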